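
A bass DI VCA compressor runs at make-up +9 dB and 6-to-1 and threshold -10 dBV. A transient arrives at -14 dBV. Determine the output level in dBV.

-5 dBV

-14 dBV is 4 dB below the -10 dBV threshold, so no gain reduction is applied.
Make-up gain adds 9 dB: -14 + 9 = -5 dBV.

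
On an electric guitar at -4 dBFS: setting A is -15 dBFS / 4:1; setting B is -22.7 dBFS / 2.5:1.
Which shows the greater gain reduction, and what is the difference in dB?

B, by 2.97 dB

A: GR = 11 − 11/4 = 8.25 dB.
B: GR = 18.7 − 18.7/2.5 = 11.22 dB.
Difference: 2.97 dB in favour of B.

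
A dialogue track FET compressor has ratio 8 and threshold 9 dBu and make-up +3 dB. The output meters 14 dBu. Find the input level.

Before make-up, the level was 14 − 3 = 11 dBu.
The compressed level sits 11 − 9 = 2 dB over threshold.
Before 8:1 compression the overshoot was 2 × 8 = 16 dB, so input = 9 + 16 = 25 dBu.

25 dBu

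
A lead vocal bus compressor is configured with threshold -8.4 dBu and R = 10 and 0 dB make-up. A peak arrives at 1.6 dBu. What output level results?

The input is 10 dB above the -8.4 dBu threshold.
At 10:1 the overshoot is divided by 10, leaving 1 dB above threshold.
That puts the output at -7.4 dBu.

-7.4 dBu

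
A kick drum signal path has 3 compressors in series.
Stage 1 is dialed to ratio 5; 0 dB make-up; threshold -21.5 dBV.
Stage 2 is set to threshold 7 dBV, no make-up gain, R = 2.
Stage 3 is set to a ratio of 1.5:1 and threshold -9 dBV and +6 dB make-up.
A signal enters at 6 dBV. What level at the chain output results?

Stage 1: overshoot 27.5 dB → 27.5/5 = 5.5 dB → -16 dBV.
Stage 2: -16 dBV is at or below the 7 dBV threshold — no compression; output -16 dBV.
Stage 3: -16 dBV ≤ -9 dBV, so stage 3 doesn't engage; make-up brings it to -10 dBV.

-10 dBV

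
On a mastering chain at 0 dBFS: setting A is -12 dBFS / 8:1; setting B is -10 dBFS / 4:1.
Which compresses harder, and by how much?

A: 12 dB over, compressed to 1.5 dB over, so 10.5 dB of GR.
B: 10 dB over, compressed to 2.5 dB over, so 7.5 dB of GR.
Difference: 3 dB in favour of A.

A, by 3 dB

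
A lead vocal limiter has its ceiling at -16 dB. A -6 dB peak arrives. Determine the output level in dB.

-16 dB

At ∞:1, everything above -16 dB is held at the ceiling.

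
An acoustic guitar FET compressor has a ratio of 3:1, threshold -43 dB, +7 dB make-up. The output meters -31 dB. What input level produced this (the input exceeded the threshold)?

-28 dB

Stripping the +7 dB make-up gives -38 dB at the gain stage.
Post-compression overshoot = -38 − (-43) = 5 dB.
Input overshoot = R × output overshoot = 15 dB → input = -43 + 15 = -28 dB.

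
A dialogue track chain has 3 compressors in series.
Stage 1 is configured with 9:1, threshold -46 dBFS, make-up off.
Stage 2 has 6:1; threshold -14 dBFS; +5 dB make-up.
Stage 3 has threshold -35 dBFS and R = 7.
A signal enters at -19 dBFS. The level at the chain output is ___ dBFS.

Stage 1: 27 dB above -46 dBFS, reduced 9:1 to 3 dB above → -43 dBFS.
Stage 2: -43 dBFS is at or below the -14 dBFS threshold — no compression; make-up brings it to -38 dBFS.
Stage 3: -38 dBFS is at or below the -35 dBFS threshold — no compression; output -38 dBFS.

-38 dBFS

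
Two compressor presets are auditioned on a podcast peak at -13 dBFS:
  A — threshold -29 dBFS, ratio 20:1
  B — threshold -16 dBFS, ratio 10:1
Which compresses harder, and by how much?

A, by 12.5 dB

A: 16 dB over, compressed to 0.8 dB over, so 15.2 dB of GR.
B: 3 dB over, compressed to 0.3 dB over, so 2.7 dB of GR.
Difference: 12.5 dB in favour of A.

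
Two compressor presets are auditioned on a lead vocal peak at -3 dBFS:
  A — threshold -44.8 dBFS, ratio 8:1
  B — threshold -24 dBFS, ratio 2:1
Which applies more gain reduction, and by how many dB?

A, by 26.075 dB

A: GR = 41.8 − 41.8/8 = 36.575 dB.
B: GR = 21 − 21/2 = 10.5 dB.
Difference: 26.075 dB in favour of A.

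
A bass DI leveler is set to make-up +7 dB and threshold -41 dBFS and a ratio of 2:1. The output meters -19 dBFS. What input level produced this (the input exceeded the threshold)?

Stripping the +7 dB make-up gives -26 dBFS at the gain stage.
That's 15 dB above the -41 dBFS threshold.
Input overshoot = R × output overshoot = 30 dB → input = -41 + 30 = -11 dBFS.

-11 dBFS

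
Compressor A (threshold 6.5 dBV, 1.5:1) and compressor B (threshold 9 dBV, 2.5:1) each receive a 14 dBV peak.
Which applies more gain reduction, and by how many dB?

B, by 0.5 dB

A: GR = 7.5 − 7.5/1.5 = 2.5 dB.
B: GR = 5 − 5/2.5 = 3 dB.
B reduces 0.5 dB more.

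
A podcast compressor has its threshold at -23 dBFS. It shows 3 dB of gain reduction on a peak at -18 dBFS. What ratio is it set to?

Input overshoot = -18 − (-23) = 5 dB.
Output overshoot = 5 − 3 = 2 dB.
Ratio = input overshoot / output overshoot = 5 / 2 = 2.5.

2.5:1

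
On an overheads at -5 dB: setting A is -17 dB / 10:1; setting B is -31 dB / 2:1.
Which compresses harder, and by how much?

A: overshoot 12 dB → output overshoot 1.2 dB → GR 10.8 dB.
B: overshoot 26 dB → output overshoot 13 dB → GR 13 dB.
Difference: 2.2 dB in favour of B.

B, by 2.2 dB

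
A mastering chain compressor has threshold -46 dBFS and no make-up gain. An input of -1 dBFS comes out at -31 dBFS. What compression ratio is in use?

3:1

Input overshoot = -1 − (-46) = 45 dB; output overshoot = -31 − (-46) = 15 dB.
Ratio = 45 / 15 = 3.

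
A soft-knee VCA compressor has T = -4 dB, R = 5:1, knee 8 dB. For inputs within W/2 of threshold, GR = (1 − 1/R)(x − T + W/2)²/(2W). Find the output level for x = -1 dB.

x − T + W/2 = -1 − (-4) + 4 = 7.
GR = (1 − 1/5) × 7² / 16 = 0.8 × 49 / 16 = 2.45 dB.
Output = -1 − 2.45 = -3.45 dB.

-3.45 dB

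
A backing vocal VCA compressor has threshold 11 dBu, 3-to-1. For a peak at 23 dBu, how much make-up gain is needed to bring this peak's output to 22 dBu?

7 dB

The peak compresses to 11 + 12/3 = 15 dBu.
To reach 22 dBu requires 22 − 15 = 7 dB of make-up.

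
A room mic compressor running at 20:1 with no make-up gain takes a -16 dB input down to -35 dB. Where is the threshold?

-36 dB

Gain reduction = -16 − (-35) = 19 dB; output overshoot = GR / (R − 1) = 19 / 19 = 1 dB.
Threshold = output − output overshoot = -35 − 1 = -36 dB.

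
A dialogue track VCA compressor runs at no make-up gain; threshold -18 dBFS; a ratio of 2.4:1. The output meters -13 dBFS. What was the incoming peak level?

That's 5 dB above the -18 dBFS threshold.
Undo the ratio: input overshoot = 5 × 2.4 = 12 dB, giving input = -6 dBFS.

-6 dBFS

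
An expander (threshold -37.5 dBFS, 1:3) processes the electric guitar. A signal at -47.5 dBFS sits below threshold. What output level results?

-67.5 dBFS

Undershoot = (-37.5) − (-47.5) = 10 dB.
At 1:3, that expands to 30 dB under threshold.
Output = -37.5 − 30 = -67.5 dBFS.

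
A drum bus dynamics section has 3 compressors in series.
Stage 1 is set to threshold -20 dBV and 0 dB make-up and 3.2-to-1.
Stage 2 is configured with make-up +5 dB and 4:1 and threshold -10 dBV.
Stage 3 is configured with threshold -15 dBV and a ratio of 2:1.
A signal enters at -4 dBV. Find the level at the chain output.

-12.5 dBV

Stage 1: overshoot 16 dB → 16/3.2 = 5 dB → -15 dBV.
Stage 2: below threshold (-15 ≤ -10); passes unchanged; make-up brings it to -10 dBV.
Stage 3: -10 dBV is 5 dB over -15 dBV; at 2:1 that becomes 2.5 dB over, giving -12.5 dBV.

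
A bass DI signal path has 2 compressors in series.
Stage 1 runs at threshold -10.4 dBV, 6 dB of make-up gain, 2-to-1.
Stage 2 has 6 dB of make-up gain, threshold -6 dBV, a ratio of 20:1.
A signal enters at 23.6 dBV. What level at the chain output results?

0.93 dBV

Stage 1: 34 dB above -10.4 dBV, reduced 2:1 to 17 dB above → 6.6 dBV; +6 dB make-up → 12.6 dBV.
Stage 2: 18.6 dB above -6 dBV, reduced 20:1 to 0.93 dB above → -5.07 dBV; +6 dB make-up → 0.93 dBV.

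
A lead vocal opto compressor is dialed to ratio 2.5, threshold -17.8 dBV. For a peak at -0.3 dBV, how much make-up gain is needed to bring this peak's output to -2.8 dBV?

8 dB

Without make-up, output = threshold + overshoot/2.5 = -17.8 + 7 = -10.8 dBV.
Gap to target: 8 dB.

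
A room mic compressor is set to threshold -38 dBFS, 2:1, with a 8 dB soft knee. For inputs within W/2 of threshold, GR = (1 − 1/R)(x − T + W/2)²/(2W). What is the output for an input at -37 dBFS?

x − T + W/2 = -37 − (-38) + 4 = 5.
GR = (1 − 1/2) × 5² / 16 = 0.5 × 25 / 16 = 0.78125 dB.
Output = -37 − 0.78125 = -37.78125 dBFS.

-37.78125 dBFS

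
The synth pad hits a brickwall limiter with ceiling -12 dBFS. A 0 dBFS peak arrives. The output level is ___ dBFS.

A brickwall limiter is an ∞:1 compressor: any input above the ceiling is clamped to -12 dBFS.

-12 dBFS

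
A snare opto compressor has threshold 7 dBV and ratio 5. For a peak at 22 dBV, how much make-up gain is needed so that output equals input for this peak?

The peak compresses to 7 + 15/5 = 10 dBV.
To reach 22 dBV requires 22 − 10 = 12 dB of make-up.

12 dB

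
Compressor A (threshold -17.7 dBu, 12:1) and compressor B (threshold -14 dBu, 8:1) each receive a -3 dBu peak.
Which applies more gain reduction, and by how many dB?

A, by 3.85 dB

A: 14.7 dB over, compressed to 1.225 dB over, so 13.475 dB of GR.
B: 11 dB over, compressed to 1.375 dB over, so 9.625 dB of GR.
A applies 3.85 dB more gain reduction.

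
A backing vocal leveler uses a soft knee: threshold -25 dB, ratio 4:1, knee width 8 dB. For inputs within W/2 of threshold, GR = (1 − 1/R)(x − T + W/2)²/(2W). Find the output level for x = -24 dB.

-25.171875 dB

x − T + W/2 = -24 − (-25) + 4 = 5.
GR = (1 − 1/4) × 5² / 16 = 0.75 × 25 / 16 = 1.171875 dB.
Output = -24 − 1.171875 = -25.171875 dB.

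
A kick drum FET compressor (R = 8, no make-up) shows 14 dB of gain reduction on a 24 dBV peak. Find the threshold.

8 dBV

Input is 16 dB above T (since output overshoot × R = input overshoot: (10 − T)·8 = 24 − T gives T = 8 dBV).
Check: 8 + (24 − 8)/8 = 8 + 2 = 10 dBV. ✓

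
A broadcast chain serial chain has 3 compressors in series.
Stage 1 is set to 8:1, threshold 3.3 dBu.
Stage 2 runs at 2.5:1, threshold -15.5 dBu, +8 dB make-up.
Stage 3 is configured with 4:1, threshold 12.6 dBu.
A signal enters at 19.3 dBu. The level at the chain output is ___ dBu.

Stage 1: overshoot 16 dB → 16/8 = 2 dB → 5.3 dBu.
Stage 2: 5.3 dBu is 20.8 dB over -15.5 dBu; at 2.5:1 that becomes 8.32 dB over, giving -7.18 dBu; +8 dB make-up → 0.82 dBu.
Stage 3: below threshold (0.82 ≤ 12.6); passes unchanged; output 0.82 dBu.

0.82 dBu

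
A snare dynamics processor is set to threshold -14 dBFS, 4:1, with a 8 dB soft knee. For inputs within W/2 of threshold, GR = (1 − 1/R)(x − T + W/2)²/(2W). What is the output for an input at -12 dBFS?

x − T + W/2 = -12 − (-14) + 4 = 6.
GR = (1 − 1/4) × 6² / 16 = 0.75 × 36 / 16 = 1.6875 dB.
Output = -12 − 1.6875 = -13.6875 dBFS.

-13.6875 dBFS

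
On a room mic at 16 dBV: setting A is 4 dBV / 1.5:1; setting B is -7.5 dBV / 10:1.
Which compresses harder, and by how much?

B, by 17.15 dB

A: 12 dB over, compressed to 8 dB over, so 4 dB of GR.
B: 23.5 dB over, compressed to 2.35 dB over, so 21.15 dB of GR.
B reduces 17.15 dB more.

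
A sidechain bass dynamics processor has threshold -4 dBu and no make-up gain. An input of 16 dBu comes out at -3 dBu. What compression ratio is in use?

20:1

Input overshoot = 16 − (-4) = 20 dB; output overshoot = -3 − (-4) = 1 dB.
Ratio = 20 / 1 = 20.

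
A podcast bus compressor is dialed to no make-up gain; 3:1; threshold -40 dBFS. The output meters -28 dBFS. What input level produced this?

-4 dBFS

The compressed level sits -28 − (-40) = 12 dB over threshold.
Before 3:1 compression the overshoot was 12 × 3 = 36 dB, so input = -40 + 36 = -4 dBFS.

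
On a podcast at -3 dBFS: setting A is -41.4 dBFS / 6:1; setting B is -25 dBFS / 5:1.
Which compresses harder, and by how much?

A, by 14.4 dB

A: overshoot 38.4 dB → output overshoot 6.4 dB → GR 32 dB.
B: overshoot 22 dB → output overshoot 4.4 dB → GR 17.6 dB.
Difference: 14.4 dB in favour of A.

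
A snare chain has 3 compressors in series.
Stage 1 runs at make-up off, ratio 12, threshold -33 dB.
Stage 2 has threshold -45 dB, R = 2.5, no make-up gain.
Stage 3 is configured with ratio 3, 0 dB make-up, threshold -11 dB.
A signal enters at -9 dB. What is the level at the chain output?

-39.4 dB

Stage 1: overshoot 24 dB → 24/12 = 2 dB → -31 dB.
Stage 2: overshoot 14 dB → 14/2.5 = 5.6 dB → -39.4 dB.
Stage 3: -39.4 dB ≤ -11 dB, so stage 3 doesn't engage; output -39.4 dB.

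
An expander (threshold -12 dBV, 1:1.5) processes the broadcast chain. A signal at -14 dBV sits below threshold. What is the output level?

Below threshold, a 1:1.5 expander applies gain = (1.5−1)×(T − x) of attenuation.
(1.5−1) × 2 = 1 dB, so output = -14 − 1 = -15 dBV.

-15 dBV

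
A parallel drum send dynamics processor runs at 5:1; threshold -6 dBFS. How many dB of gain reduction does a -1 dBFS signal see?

4 dB

Overshoot = -1 − (-6) = 5 dB.
At 5:1, output sits 5/5 = 1 dB above threshold.
So the signal is attenuated by 5 − 1 = 4 dB.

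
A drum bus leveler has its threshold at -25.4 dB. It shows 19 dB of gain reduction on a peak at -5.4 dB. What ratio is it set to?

20:1

Input overshoot = -5.4 − (-25.4) = 20 dB.
Output overshoot = 20 − 19 = 1 dB.
Ratio = input overshoot / output overshoot = 20 / 1 = 20.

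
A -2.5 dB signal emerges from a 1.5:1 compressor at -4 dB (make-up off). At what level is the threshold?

-7 dB

Input is 4.5 dB above T (since output overshoot × R = input overshoot: (-4 − T)·1.5 = -2.5 − T gives T = -7 dB).
Check: -7 + (-2.5 − (-7))/1.5 = -7 + 3 = -4 dB. ✓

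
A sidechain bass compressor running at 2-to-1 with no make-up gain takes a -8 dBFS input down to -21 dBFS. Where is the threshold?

Gain reduction = -8 − (-21) = 13 dB; output overshoot = GR / (R − 1) = 13 / 1 = 13 dB.
Threshold = output − output overshoot = -21 − 13 = -34 dBFS.

-34 dBFS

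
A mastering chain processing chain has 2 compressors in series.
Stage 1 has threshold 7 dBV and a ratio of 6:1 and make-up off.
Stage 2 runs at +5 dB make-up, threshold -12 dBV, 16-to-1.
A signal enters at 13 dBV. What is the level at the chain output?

Stage 1: 6 dB above 7 dBV, reduced 6:1 to 1 dB above → 8 dBV.
Stage 2: 8 dBV is 20 dB over -12 dBV; at 16:1 that becomes 1.25 dB over, giving -10.75 dBV; +5 dB make-up → -5.75 dBV.

-5.75 dBV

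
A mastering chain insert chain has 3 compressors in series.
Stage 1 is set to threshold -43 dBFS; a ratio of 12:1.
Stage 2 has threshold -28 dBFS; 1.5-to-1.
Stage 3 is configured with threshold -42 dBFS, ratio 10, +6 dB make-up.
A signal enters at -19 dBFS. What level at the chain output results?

Stage 1: overshoot 24 dB → 24/12 = 2 dB → -41 dBFS.
Stage 2: -41 dBFS is at or below the -28 dBFS threshold — no compression; output -41 dBFS.
Stage 3: 1 dB above -42 dBFS, reduced 10:1 to 0.1 dB above → -41.9 dBFS; +6 dB make-up → -35.9 dBFS.

-35.9 dBFS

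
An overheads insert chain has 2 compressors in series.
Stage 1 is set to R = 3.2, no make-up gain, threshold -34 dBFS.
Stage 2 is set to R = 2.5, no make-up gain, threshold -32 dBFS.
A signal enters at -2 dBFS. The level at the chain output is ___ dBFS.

-28.8 dBFS

Stage 1: overshoot 32 dB → 32/3.2 = 10 dB → -24 dBFS.
Stage 2: overshoot 8 dB → 8/2.5 = 3.2 dB → -28.8 dBFS.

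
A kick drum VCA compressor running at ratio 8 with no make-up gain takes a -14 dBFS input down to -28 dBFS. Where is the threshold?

Gain reduction = -14 − (-28) = 14 dB; output overshoot = GR / (R − 1) = 14 / 7 = 2 dB.
Threshold = output − output overshoot = -28 − 2 = -30 dBFS.

-30 dBFS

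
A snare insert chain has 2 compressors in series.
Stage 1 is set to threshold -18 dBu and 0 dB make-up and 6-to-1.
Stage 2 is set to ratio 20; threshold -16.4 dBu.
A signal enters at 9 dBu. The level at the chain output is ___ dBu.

Stage 1: overshoot 27 dB → 27/6 = 4.5 dB → -13.5 dBu.
Stage 2: overshoot 2.9 dB → 2.9/20 = 0.145 dB → -16.255 dBu.

-16.255 dBu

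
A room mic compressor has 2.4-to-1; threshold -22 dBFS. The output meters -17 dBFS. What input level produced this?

-10 dBFS

That's 5 dB above the -22 dBFS threshold.
Input overshoot = R × output overshoot = 12 dB → input = -22 + 12 = -10 dBFS.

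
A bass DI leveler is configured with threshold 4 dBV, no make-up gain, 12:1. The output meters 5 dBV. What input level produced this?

The compressed level sits 5 − 4 = 1 dB over threshold.
Input overshoot = R × output overshoot = 12 dB → input = 4 + 12 = 16 dBV.

16 dBV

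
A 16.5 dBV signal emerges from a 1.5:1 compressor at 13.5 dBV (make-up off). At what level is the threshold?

Input is 9 dB above T (since output overshoot × R = input overshoot: (13.5 − T)·1.5 = 16.5 − T gives T = 7.5 dBV).
Check: 7.5 + (16.5 − 7.5)/1.5 = 7.5 + 6 = 13.5 dBV. ✓

7.5 dBV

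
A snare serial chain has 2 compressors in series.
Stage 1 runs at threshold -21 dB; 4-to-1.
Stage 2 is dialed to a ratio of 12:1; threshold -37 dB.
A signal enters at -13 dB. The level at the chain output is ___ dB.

Stage 1: -13 dB is 8 dB over -21 dB; at 4:1 that becomes 2 dB over, giving -19 dB.
Stage 2: overshoot 18 dB → 18/12 = 1.5 dB → -35.5 dB.

-35.5 dB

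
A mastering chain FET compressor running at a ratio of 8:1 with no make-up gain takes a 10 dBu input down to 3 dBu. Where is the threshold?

Gain reduction = 10 − 3 = 7 dB; output overshoot = GR / (R − 1) = 7 / 7 = 1 dB.
Threshold = output − output overshoot = 3 − 1 = 2 dBu.

2 dBu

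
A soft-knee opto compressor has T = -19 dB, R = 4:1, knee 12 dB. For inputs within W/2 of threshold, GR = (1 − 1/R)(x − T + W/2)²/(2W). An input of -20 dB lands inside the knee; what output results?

x − T + W/2 = -20 − (-19) + 6 = 5.
GR = (1 − 1/4) × 5² / 24 = 0.75 × 25 / 24 = 0.78125 dB.
Output = -20 − 0.78125 = -20.78125 dB.

-20.78125 dB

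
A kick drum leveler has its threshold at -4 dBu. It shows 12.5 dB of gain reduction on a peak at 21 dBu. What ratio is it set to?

2:1

Input overshoot = 21 − (-4) = 25 dB.
Output overshoot = 25 − 12.5 = 12.5 dB.
Ratio = input overshoot / output overshoot = 25 / 12.5 = 2.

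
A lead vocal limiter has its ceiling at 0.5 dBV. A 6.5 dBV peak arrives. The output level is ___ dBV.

At ∞:1, everything above 0.5 dBV is held at the ceiling.

0.5 dBV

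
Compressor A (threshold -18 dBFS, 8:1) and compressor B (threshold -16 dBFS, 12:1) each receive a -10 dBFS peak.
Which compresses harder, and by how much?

A: overshoot 8 dB → output overshoot 1 dB → GR 7 dB.
B: overshoot 6 dB → output overshoot 0.5 dB → GR 5.5 dB.
A applies 1.5 dB more gain reduction.

A, by 1.5 dB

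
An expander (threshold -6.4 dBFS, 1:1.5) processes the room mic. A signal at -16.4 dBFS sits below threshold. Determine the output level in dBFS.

Undershoot = (-6.4) − (-16.4) = 10 dB.
At 1:1.5, that expands to 15 dB under threshold.
Output = -6.4 − 15 = -21.4 dBFS.

-21.4 dBFS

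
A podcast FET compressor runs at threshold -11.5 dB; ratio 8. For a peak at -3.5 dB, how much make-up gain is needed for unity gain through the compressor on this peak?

7 dB

The peak compresses to -11.5 + 8/8 = -10.5 dB.
To reach -3.5 dB requires -3.5 − (-10.5) = 7 dB of make-up.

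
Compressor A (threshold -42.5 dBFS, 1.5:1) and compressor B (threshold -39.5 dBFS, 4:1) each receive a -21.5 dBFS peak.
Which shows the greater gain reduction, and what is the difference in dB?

A: GR = 21 − 21/1.5 = 7 dB.
B: GR = 18 − 18/4 = 13.5 dB.
B applies 6.5 dB more gain reduction.

B, by 6.5 dB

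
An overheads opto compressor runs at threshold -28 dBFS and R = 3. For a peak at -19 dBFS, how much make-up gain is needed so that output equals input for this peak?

Without make-up, output = threshold + overshoot/3 = -28 + 3 = -25 dBFS.
Gap to target: 6 dB.

6 dB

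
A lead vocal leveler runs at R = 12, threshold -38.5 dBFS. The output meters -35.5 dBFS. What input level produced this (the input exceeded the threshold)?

-2.5 dBFS

Post-compression overshoot = -35.5 − (-38.5) = 3 dB.
Before 12:1 compression the overshoot was 3 × 12 = 36 dB, so input = -38.5 + 36 = -2.5 dBFS.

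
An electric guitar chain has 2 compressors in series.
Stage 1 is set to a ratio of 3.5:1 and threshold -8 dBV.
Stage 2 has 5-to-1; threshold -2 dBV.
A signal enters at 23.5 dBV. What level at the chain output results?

-1.4 dBV

Stage 1: 31.5 dB above -8 dBV, reduced 3.5:1 to 9 dB above → 1 dBV.
Stage 2: 3 dB above -2 dBV, reduced 5:1 to 0.6 dB above → -1.4 dBV.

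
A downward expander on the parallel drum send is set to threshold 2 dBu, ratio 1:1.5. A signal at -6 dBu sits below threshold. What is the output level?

The input is 8 dB below the 2 dBu threshold.
A 1:1.5 expander multiplies undershoot by 1.5: 8 × 1.5 = 12 dB below threshold.
Output = 2 − 12 = -10 dBu.

-10 dBu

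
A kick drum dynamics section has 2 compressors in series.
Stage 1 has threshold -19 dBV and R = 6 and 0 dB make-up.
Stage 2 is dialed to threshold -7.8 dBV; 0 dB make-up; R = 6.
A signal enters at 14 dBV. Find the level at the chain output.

-13.5 dBV

Stage 1: 33 dB above -19 dBV, reduced 6:1 to 5.5 dB above → -13.5 dBV.
Stage 2: below threshold (-13.5 ≤ -7.8); passes unchanged; output -13.5 dBV.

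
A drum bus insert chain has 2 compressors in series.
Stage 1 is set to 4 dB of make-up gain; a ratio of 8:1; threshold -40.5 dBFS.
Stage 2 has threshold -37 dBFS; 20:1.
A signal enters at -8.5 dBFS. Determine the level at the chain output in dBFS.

-36.775 dBFS

Stage 1: 32 dB above -40.5 dBFS, reduced 8:1 to 4 dB above → -36.5 dBFS; +4 dB make-up → -32.5 dBFS.
Stage 2: -32.5 dBFS is 4.5 dB over -37 dBFS; at 20:1 that becomes 0.225 dB over, giving -36.775 dBFS.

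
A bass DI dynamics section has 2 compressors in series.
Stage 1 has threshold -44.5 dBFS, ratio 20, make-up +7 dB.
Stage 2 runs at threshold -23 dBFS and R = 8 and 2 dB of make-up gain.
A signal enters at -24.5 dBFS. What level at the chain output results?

-34.5 dBFS

Stage 1: overshoot 20 dB → 20/20 = 1 dB → -43.5 dBFS; +7 dB make-up → -36.5 dBFS.
Stage 2: below threshold (-36.5 ≤ -23); passes unchanged; make-up brings it to -34.5 dBFS.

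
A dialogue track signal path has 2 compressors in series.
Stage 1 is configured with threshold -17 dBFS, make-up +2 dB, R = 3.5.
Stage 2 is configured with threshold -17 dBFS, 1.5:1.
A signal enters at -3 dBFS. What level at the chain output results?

Stage 1: -3 dBFS is 14 dB over -17 dBFS; at 3.5:1 that becomes 4 dB over, giving -13 dBFS; +2 dB make-up → -11 dBFS.
Stage 2: overshoot 6 dB → 6/1.5 = 4 dB → -13 dBFS.

-13 dBFS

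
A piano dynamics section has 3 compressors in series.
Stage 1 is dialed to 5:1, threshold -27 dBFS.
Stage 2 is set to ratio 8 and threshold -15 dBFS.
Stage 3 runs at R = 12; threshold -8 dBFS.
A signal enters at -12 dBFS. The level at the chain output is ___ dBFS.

-24 dBFS

Stage 1: overshoot 15 dB → 15/5 = 3 dB → -24 dBFS.
Stage 2: below threshold (-24 ≤ -15); passes unchanged; output -24 dBFS.
Stage 3: -24 dBFS is at or below the -8 dBFS threshold — no compression; output -24 dBFS.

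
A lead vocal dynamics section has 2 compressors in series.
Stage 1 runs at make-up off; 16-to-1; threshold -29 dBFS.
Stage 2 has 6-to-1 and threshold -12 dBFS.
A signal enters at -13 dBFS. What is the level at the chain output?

Stage 1: 16 dB above -29 dBFS, reduced 16:1 to 1 dB above → -28 dBFS.
Stage 2: -28 dBFS is at or below the -12 dBFS threshold — no compression; output -28 dBFS.

-28 dBFS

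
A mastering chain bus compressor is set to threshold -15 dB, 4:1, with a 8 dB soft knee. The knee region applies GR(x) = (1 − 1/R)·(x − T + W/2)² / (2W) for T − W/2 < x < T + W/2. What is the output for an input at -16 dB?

-16.421875 dB

x − T + W/2 = -16 − (-15) + 4 = 3.
GR = (1 − 1/4) × 3² / 16 = 0.75 × 9 / 16 = 0.421875 dB.
Output = -16 − 0.421875 = -16.421875 dB.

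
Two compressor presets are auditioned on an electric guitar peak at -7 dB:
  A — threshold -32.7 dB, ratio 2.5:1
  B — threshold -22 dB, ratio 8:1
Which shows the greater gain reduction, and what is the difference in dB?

A, by 2.295 dB

A: overshoot 25.7 dB → output overshoot 10.28 dB → GR 15.42 dB.
B: overshoot 15 dB → output overshoot 1.875 dB → GR 13.125 dB.
A applies 2.295 dB more gain reduction.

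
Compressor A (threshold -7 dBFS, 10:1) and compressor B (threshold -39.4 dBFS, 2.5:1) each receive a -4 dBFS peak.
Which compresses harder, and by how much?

B, by 18.54 dB

A: GR = 3 − 3/10 = 2.7 dB.
B: GR = 35.4 − 35.4/2.5 = 21.24 dB.
B reduces 18.54 dB more.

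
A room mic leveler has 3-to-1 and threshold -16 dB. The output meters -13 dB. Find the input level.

-7 dB

That's 3 dB above the -16 dB threshold.
Undo the ratio: input overshoot = 3 × 3 = 9 dB, giving input = -7 dB.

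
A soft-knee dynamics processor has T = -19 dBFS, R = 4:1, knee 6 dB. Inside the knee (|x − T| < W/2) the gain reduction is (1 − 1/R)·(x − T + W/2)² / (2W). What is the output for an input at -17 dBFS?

-18.5625 dBFS

x − T + W/2 = -17 − (-19) + 3 = 5.
GR = (1 − 1/4) × 5² / 12 = 0.75 × 25 / 12 = 1.5625 dB.
Output = -17 − 1.5625 = -18.5625 dBFS.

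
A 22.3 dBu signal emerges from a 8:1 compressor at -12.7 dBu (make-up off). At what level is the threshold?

Input is 40 dB above T (since output overshoot × R = input overshoot: (-12.7 − T)·8 = 22.3 − T gives T = -17.7 dBu).
Check: -17.7 + (22.3 − (-17.7))/8 = -17.7 + 5 = -12.7 dBu. ✓

-17.7 dBu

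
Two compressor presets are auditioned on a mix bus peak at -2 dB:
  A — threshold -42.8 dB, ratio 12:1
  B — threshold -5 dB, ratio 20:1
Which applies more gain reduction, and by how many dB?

A: overshoot 40.8 dB → output overshoot 3.4 dB → GR 37.4 dB.
B: overshoot 3 dB → output overshoot 0.15 dB → GR 2.85 dB.
Difference: 34.55 dB in favour of A.

A, by 34.55 dB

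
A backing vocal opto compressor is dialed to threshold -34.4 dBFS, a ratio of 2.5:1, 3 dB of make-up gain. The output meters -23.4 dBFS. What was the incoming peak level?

-14.4 dBFS

Remove make-up: -23.4 − 3 = -26.4 dBFS.
The compressed level sits -26.4 − (-34.4) = 8 dB over threshold.
Input overshoot = R × output overshoot = 20 dB → input = -34.4 + 20 = -14.4 dBFS.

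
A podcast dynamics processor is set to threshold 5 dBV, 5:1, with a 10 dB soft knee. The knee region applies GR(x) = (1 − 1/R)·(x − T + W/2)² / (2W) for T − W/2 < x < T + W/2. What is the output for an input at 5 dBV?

x − T + W/2 = 5 − 5 + 5 = 5.
GR = (1 − 1/5) × 5² / 20 = 0.8 × 25 / 20 = 1 dB.
Output = 5 − 1 = 4 dBV.

4 dBV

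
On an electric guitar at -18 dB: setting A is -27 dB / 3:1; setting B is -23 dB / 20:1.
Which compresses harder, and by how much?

A, by 1.25 dB

A: GR = 9 − 9/3 = 6 dB.
B: GR = 5 − 5/20 = 4.75 dB.
A applies 1.25 dB more gain reduction.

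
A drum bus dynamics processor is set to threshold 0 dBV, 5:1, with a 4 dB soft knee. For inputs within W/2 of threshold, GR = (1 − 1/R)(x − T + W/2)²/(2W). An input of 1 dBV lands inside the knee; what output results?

0.1 dBV

x − T + W/2 = 1 − 0 + 2 = 3.
GR = (1 − 1/5) × 3² / 8 = 0.8 × 9 / 8 = 0.9 dB.
Output = 1 − 0.9 = 0.1 dBV.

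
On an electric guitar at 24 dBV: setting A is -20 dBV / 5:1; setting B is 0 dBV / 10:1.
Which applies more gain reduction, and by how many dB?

A: overshoot 44 dB → output overshoot 8.8 dB → GR 35.2 dB.
B: overshoot 24 dB → output overshoot 2.4 dB → GR 21.6 dB.
A applies 13.6 dB more gain reduction.

A, by 13.6 dB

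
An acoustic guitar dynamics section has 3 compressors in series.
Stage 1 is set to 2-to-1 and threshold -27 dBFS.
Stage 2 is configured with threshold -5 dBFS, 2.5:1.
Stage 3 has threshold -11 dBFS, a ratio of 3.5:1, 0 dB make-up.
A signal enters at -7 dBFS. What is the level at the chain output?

Stage 1: overshoot 20 dB → 20/2 = 10 dB → -17 dBFS.
Stage 2: -17 dBFS ≤ -5 dBFS, so stage 2 doesn't engage; output -17 dBFS.
Stage 3: below threshold (-17 ≤ -11); passes unchanged; output -17 dBFS.

-17 dBFS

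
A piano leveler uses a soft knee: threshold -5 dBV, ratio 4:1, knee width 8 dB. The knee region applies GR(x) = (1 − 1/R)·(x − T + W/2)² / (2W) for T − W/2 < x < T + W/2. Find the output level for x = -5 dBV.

-5.75 dBV

x − T + W/2 = -5 − (-5) + 4 = 4.
GR = (1 − 1/4) × 4² / 16 = 0.75 × 16 / 16 = 0.75 dB.
Output = -5 − 0.75 = -5.75 dBV.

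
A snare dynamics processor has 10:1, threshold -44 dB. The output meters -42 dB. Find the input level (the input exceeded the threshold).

Post-compression overshoot = -42 − (-44) = 2 dB.
Before 10:1 compression the overshoot was 2 × 10 = 20 dB, so input = -44 + 20 = -24 dB.

-24 dB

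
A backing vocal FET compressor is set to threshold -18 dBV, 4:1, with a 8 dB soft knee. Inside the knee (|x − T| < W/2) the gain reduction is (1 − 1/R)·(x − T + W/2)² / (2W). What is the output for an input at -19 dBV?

-19.421875 dBV

x − T + W/2 = -19 − (-18) + 4 = 3.
GR = (1 − 1/4) × 3² / 16 = 0.75 × 9 / 16 = 0.421875 dB.
Output = -19 − 0.421875 = -19.421875 dBV.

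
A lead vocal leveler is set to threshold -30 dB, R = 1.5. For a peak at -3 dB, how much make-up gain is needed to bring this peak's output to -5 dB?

Overshoot 27 dB → 27/1.5 = 18 dB after compression, so the compressed level is -30 + 18 = -12 dB.
Make-up = target − compressed = -5 − (-12) = 7 dB.

7 dB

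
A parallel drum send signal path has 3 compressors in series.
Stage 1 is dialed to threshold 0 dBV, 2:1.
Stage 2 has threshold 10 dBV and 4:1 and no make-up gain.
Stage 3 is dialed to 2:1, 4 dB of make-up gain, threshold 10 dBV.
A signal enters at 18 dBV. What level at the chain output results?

13 dBV

Stage 1: overshoot 18 dB → 18/2 = 9 dB → 9 dBV.
Stage 2: 9 dBV ≤ 10 dBV, so stage 2 doesn't engage; output 9 dBV.
Stage 3: below threshold (9 ≤ 10); passes unchanged; make-up brings it to 13 dBV.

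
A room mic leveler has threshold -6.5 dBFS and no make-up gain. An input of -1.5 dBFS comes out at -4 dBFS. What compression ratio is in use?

Input overshoot = -1.5 − (-6.5) = 5 dB; output overshoot = -4 − (-6.5) = 2.5 dB.
Ratio = 5 / 2.5 = 2.

2:1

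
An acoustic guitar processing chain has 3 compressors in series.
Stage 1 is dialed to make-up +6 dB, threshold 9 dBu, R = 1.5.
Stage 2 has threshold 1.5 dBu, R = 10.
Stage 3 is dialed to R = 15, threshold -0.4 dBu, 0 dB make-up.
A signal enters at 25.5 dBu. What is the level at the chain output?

-0.11 dBu

Stage 1: 25.5 dBu is 16.5 dB over 9 dBu; at 1.5:1 that becomes 11 dB over, giving 20 dBu; +6 dB make-up → 26 dBu.
Stage 2: 24.5 dB above 1.5 dBu, reduced 10:1 to 2.45 dB above → 3.95 dBu.
Stage 3: 3.95 dBu is 4.35 dB over -0.4 dBu; at 15:1 that becomes 0.29 dB over, giving -0.11 dBu.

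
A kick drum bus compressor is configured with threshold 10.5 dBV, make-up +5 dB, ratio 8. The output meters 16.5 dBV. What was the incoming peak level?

Stripping the +5 dB make-up gives 11.5 dBV at the gain stage.
That's 1 dB above the 10.5 dBV threshold.
Input overshoot = R × output overshoot = 8 dB → input = 10.5 + 8 = 18.5 dBV.

18.5 dBV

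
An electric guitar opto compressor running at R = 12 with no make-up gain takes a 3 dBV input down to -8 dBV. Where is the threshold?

-9 dBV

Let T be the threshold. Output overshoot = (input overshoot)/R, so -8 − T = (3 − T)/12.
12·(-8 − T) = 3 − T → 11·T = -96 − 3 = -99.
T = -99/11 = -9 dBV.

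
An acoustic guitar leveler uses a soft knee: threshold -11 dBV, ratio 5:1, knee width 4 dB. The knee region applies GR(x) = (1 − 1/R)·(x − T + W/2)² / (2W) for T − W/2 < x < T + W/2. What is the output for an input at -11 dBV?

x − T + W/2 = -11 − (-11) + 2 = 2.
GR = (1 − 1/5) × 2² / 8 = 0.8 × 4 / 8 = 0.4 dB.
Output = -11 − 0.4 = -11.4 dBV.

-11.4 dBV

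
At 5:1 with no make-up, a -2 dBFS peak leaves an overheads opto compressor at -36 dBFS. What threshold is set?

Input is 42.5 dB above T (since output overshoot × R = input overshoot: (-36 − T)·5 = -2 − T gives T = -44.5 dBFS).
Check: -44.5 + (-2 − (-44.5))/5 = -44.5 + 8.5 = -36 dBFS. ✓

-44.5 dBFS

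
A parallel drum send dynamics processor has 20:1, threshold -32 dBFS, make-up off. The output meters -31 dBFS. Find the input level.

-12 dBFS

Post-compression overshoot = -31 − (-32) = 1 dB.
Before 20:1 compression the overshoot was 1 × 20 = 20 dB, so input = -32 + 20 = -12 dBFS.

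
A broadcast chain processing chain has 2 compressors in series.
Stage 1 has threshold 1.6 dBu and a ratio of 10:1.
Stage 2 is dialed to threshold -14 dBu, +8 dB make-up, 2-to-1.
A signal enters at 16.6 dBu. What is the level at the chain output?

2.55 dBu

Stage 1: 16.6 dBu is 15 dB over 1.6 dBu; at 10:1 that becomes 1.5 dB over, giving 3.1 dBu.
Stage 2: 17.1 dB above -14 dBu, reduced 2:1 to 8.55 dB above → -5.45 dBu; +8 dB make-up → 2.55 dBu.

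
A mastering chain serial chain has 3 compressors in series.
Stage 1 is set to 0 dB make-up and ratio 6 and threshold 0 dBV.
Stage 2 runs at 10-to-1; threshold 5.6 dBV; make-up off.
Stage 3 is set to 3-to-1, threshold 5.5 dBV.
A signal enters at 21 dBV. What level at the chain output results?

3.5 dBV

Stage 1: 21 dB above 0 dBV, reduced 6:1 to 3.5 dB above → 3.5 dBV.
Stage 2: 3.5 dBV ≤ 5.6 dBV, so stage 2 doesn't engage; output 3.5 dBV.
Stage 3: below threshold (3.5 ≤ 5.5); passes unchanged; output 3.5 dBV.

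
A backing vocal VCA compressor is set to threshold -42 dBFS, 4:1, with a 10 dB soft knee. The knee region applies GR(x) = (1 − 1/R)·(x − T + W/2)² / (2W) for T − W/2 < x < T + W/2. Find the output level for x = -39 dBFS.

x − T + W/2 = -39 − (-42) + 5 = 8.
GR = (1 − 1/4) × 8² / 20 = 0.75 × 64 / 20 = 2.4 dB.
Output = -39 − 2.4 = -41.4 dBFS.

-41.4 dBFS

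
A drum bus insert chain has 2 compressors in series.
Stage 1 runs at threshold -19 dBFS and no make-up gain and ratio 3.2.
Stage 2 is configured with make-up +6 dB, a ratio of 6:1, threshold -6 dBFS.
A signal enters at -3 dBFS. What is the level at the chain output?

Stage 1: overshoot 16 dB → 16/3.2 = 5 dB → -14 dBFS.
Stage 2: below threshold (-14 ≤ -6); passes unchanged; make-up brings it to -8 dBFS.

-8 dBFS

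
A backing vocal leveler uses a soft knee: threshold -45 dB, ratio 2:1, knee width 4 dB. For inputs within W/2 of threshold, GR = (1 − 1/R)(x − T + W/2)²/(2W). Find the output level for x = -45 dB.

x − T + W/2 = -45 − (-45) + 2 = 2.
GR = (1 − 1/2) × 2² / 8 = 0.5 × 4 / 8 = 0.25 dB.
Output = -45 − 0.25 = -45.25 dB.

-45.25 dB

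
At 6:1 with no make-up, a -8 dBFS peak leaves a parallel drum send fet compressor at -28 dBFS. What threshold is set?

-32 dBFS

Gain reduction = -8 − (-28) = 20 dB; output overshoot = GR / (R − 1) = 20 / 5 = 4 dB.
Threshold = output − output overshoot = -28 − 4 = -32 dBFS.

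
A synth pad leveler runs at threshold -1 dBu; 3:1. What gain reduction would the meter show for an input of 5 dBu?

4 dB

5 dBu exceeds the threshold by 6 dB.
After 3:1 compression the overshoot becomes 6/3 = 2 dB.
Gain reduction = 6 − 2 = 4 dB.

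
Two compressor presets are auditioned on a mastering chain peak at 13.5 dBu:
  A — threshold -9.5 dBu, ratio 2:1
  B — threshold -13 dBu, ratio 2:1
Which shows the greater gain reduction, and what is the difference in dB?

A: 23 dB over, compressed to 11.5 dB over, so 11.5 dB of GR.
B: 26.5 dB over, compressed to 13.25 dB over, so 13.25 dB of GR.
B reduces 1.75 dB more.

B, by 1.75 dB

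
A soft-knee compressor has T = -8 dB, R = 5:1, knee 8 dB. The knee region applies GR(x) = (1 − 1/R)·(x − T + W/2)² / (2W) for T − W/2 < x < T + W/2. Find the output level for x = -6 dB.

-7.8 dB

x − T + W/2 = -6 − (-8) + 4 = 6.
GR = (1 − 1/5) × 6² / 16 = 0.8 × 36 / 16 = 1.8 dB.
Output = -6 − 1.8 = -7.8 dB.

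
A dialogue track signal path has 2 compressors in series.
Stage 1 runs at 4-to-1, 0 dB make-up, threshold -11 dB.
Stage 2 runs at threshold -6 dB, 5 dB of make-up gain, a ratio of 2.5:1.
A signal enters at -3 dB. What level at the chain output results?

-4 dB

Stage 1: 8 dB above -11 dB, reduced 4:1 to 2 dB above → -9 dB.
Stage 2: below threshold (-9 ≤ -6); passes unchanged; make-up brings it to -4 dB.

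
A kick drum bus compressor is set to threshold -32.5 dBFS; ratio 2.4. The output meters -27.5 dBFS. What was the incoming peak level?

-20.5 dBFS

The compressed level sits -27.5 − (-32.5) = 5 dB over threshold.
Undo the ratio: input overshoot = 5 × 2.4 = 12 dB, giving input = -20.5 dBFS.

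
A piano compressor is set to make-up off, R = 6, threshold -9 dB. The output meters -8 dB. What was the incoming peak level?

The compressed level sits -8 − (-9) = 1 dB over threshold.
Input overshoot = R × output overshoot = 6 dB → input = -9 + 6 = -3 dB.

-3 dB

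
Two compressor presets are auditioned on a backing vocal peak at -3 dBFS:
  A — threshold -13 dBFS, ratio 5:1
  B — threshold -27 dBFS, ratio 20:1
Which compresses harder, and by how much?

A: GR = 10 − 10/5 = 8 dB.
B: GR = 24 − 24/20 = 22.8 dB.
B applies 14.8 dB more gain reduction.

B, by 14.8 dB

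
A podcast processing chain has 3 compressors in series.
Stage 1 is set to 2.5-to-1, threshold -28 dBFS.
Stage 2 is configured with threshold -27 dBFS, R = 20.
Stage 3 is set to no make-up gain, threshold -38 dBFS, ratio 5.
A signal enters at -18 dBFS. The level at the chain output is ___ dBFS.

Stage 1: 10 dB above -28 dBFS, reduced 2.5:1 to 4 dB above → -24 dBFS.
Stage 2: overshoot 3 dB → 3/20 = 0.15 dB → -26.85 dBFS.
Stage 3: -26.85 dBFS is 11.15 dB over -38 dBFS; at 5:1 that becomes 2.23 dB over, giving -35.77 dBFS.

-35.77 dBFS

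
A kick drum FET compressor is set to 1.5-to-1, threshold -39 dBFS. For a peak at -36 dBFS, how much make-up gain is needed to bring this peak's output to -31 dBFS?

Without make-up, output = threshold + overshoot/1.5 = -39 + 2 = -37 dBFS.
Gap to target: 6 dB.

6 dB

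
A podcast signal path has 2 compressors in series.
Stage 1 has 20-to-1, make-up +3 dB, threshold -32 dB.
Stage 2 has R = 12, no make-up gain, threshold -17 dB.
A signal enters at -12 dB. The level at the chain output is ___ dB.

-28 dB

Stage 1: 20 dB above -32 dB, reduced 20:1 to 1 dB above → -31 dB; +3 dB make-up → -28 dB.
Stage 2: below threshold (-28 ≤ -17); passes unchanged; output -28 dB.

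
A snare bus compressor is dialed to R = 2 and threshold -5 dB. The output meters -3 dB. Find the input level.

Post-compression overshoot = -3 − (-5) = 2 dB.
Input overshoot = R × output overshoot = 4 dB → input = -5 + 4 = -1 dB.

-1 dB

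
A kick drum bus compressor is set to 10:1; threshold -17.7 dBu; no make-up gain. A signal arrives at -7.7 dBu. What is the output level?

Overshoot: -7.7 − (-17.7) = 10 dB.
The 10 dB excess becomes 1 dB after 10:1 reduction.
So the level is -17.7 + 1 = -16.7 dBu.

-16.7 dBu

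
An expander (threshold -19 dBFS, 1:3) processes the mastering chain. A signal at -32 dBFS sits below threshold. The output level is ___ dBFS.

Below threshold, a 1:3 expander applies gain = (3−1)×(T − x) of attenuation.
(3−1) × 13 = 26 dB, so output = -32 − 26 = -58 dBFS.

-58 dBFS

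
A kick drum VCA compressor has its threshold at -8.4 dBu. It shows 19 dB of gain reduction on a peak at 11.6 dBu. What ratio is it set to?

20:1

Input overshoot = 11.6 − (-8.4) = 20 dB.
Output overshoot = 20 − 19 = 1 dB.
Ratio = input overshoot / output overshoot = 20 / 1 = 20.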